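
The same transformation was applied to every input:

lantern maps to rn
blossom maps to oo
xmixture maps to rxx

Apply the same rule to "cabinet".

eb

The rule is to reverse the string, then keep one character in every 3, starting at position 2 (positions 2nd, 5th, 8th, ...).
Working it through for "cabinet": intermediate "tenibac", final "eb".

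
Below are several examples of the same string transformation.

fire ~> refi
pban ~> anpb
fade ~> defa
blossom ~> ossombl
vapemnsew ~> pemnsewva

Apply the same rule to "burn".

Each output is the input with this applied: move the first 2 characters to the end (rotate left by 2).
"burn" → "rnbu".

rnbu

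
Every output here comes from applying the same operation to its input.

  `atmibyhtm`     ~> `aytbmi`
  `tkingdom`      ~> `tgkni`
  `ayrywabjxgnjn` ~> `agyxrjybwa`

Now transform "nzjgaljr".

nazgj

In each case the input is transformed by: delete the last 3 characters, then take characters alternately from the front and the back (1st, last, 2nd, 2nd-last, ...).
Working it through for "nzjgaljr": intermediate "nzjga", final "nazgj".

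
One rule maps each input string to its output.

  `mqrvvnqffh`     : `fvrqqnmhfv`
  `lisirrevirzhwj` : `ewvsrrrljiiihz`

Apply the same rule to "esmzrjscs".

csssrmjez

Rule — sort the characters into reverse alphabetical order, then swap the first and last characters.
Working it through for "esmzrjscs": intermediate "zsssrmjec", final "csssrmjez".
(Check on "mqrvvnqffh": → "vvrqqnmhff" → "fvrqqnmhfv" ✓)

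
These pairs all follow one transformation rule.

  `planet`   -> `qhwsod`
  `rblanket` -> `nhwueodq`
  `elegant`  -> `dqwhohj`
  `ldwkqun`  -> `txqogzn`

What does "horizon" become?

crqkrul

Each output is the input with this applied: move the last 3 characters to the front (rotate right by 3), then shift every letter 3 places forward in the alphabet (wrapping around).
On "horizon" that produces "crqkrul".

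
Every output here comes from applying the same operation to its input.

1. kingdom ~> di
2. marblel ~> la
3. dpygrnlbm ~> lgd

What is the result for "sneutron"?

Looking at the pairs, the operation is to reverse the string, then keep one character in every 3, starting at position 3 (positions 3rd, 6th, 9th, ...).
Starting from "sneutron": after the first operation, "nortuens"; after the second, "re".
(Check on "dpygrnlbm": → "mblnrgypd" → "lgd" ✓)

re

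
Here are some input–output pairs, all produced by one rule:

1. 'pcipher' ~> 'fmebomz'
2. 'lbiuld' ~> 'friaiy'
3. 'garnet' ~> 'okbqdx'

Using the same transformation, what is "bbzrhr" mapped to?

woeoyy

Looking at the pairs, the operation is to move the first 2 characters to the end (rotate left by 2), then shift every letter 3 places backward in the alphabet (wrapping around).
On "bbzrhr": the first step gives "zrhrbb", and the second then gives "woeoyy".
(Check on "lbiuld": → "iuldlb" → "friaiy" ✓)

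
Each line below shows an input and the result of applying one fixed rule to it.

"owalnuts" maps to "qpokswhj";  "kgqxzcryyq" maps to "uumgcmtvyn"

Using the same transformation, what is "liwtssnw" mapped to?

Rule — shift every letter 4 places backward in the alphabet (wrapping around), then move the last 3 characters to the front (rotate right by 3).
Applying both steps to "liwtssnw": "hespoojs", then "ojshespo".

ojshespo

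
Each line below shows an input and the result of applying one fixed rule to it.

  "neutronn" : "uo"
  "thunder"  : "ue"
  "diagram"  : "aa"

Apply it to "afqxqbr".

The pattern: keep one character in every 3, starting at position 3 (positions 3rd, 6th, 9th, ...).
"afqxqbr" → "qb".

qb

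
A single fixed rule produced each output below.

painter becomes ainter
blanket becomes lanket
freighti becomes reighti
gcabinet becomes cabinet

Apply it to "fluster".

luster

The rule is to delete the first character.
Doing the same to "fluster": "luster".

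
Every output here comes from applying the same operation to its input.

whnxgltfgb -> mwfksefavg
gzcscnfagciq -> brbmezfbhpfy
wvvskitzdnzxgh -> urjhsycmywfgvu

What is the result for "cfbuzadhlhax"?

The transformation: move the first 2 characters to the end (rotate left by 2), then shift every letter 1 place backward in the alphabet (wrapping around).
Working it through for "cfbuzadhlhax": intermediate "buzadhlhaxcf", final "atyzcgkgzwbe".

atyzcgkgzwbe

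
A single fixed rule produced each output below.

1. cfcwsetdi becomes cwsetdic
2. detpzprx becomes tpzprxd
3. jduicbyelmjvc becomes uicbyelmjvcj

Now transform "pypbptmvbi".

pbptmvbip

The pattern: move the first 2 characters to the end (rotate left by 2), then delete the last character.
For "pypbptmvbi", step one produces "pbptmvbipy"; step two turns that into "pbptmvbip".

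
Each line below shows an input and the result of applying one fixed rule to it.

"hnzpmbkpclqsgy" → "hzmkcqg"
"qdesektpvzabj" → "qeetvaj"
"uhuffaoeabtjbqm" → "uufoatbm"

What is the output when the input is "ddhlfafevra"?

Each output is the input with this applied: keep every other character starting from the first (positions 1st, 3rd, 5th, ...).
For "ddhlfafevra" the result is "dhffva".

dhffva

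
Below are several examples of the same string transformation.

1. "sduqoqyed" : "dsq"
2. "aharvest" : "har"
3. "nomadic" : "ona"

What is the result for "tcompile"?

Rule — swap each adjacent pair of characters (1↔2, 3↔4, ...), then keep only the first 3 characters.
On "tcompile": the first step gives "ctmoipel", and the second then gives "ctm".

ctm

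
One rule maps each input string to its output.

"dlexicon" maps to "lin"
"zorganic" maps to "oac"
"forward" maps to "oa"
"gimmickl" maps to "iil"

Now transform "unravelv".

The pattern: keep one character in every 3, starting at position 2 (positions 2nd, 5th, 8th, ...).
So "unravelv" becomes "nvv".

nvv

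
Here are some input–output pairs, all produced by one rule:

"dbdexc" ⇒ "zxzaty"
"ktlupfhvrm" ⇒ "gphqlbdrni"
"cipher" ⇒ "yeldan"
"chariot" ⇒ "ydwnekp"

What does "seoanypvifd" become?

The pattern: shift every letter 4 places backward in the alphabet (wrapping around).
On "seoanypvifd" that produces "oakwjulrebz".

oakwjulrebz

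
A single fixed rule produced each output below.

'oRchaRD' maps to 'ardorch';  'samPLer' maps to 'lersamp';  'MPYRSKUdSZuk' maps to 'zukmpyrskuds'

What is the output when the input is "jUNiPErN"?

The rule is to move the last 3 characters to the front (rotate right by 3), then convert every letter to lowercase.
Doing the same to "jUNiPErN": "ernjunip".

ernjunip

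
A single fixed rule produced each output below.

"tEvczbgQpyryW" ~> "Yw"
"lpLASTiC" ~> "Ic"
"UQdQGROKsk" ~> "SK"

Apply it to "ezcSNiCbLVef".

Each output is the input with this applied: flip the case of every letter, then keep only the last 2 characters.
On "ezcSNiCbLVef": the first step gives "EZCsnIcBlvEF", and the second then gives "EF".
(Check on "lpLASTiC": → "LPlastIc" → "Ic" ✓)

EF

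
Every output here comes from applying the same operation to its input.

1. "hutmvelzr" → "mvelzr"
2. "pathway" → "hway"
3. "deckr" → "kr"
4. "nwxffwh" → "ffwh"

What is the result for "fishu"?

The transformation: delete the first 3 characters.
"fishu" → "hu".

hu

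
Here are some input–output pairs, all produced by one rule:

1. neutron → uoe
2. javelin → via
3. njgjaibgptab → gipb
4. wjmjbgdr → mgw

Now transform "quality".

atu

Looking at the pairs, the operation is to move the first 2 characters to the end (rotate left by 2), then keep one character in every 3, starting at position 1 (positions 1st, 4th, 7th, ...).
On "quality" that produces "atu".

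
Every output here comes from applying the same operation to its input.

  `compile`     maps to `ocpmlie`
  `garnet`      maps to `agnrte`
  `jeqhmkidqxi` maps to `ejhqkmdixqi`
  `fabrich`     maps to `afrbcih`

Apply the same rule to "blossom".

What's happening: swap each adjacent pair of characters (1↔2, 3↔4, ...).
On "blossom" that produces "lbsoosm".

lbsoosm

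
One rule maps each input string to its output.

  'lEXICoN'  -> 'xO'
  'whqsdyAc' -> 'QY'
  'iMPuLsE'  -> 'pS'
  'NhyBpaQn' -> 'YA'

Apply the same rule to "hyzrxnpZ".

Each output is the input with this applied: flip the case of every letter, then keep one character in every 3, starting at position 3 (positions 3rd, 6th, 9th, ...).
On "hyzrxnpZ" that produces "ZN".

ZN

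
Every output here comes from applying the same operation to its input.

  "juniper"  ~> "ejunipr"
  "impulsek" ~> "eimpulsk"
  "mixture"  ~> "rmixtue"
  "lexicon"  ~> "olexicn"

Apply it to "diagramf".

Rule — move the last character to the front, then swap the first and last characters.
"diagramf" → "fdiagram" → "mdiagraf".

mdiagraf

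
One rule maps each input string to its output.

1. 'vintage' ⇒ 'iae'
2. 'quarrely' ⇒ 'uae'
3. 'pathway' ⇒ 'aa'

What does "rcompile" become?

The rule is to keep only the vowels.
"rcompile" → "oie".

oie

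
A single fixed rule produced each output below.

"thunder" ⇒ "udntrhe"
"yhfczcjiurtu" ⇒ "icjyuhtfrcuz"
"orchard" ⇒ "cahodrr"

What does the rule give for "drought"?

ogudtrh

The pattern: take characters alternately from the front and the back (1st, last, 2nd, 2nd-last, ...), then move the last 3 characters to the front (rotate right by 3).
For "drought", step one produces "dtrhogu"; step two turns that into "ogudtrh".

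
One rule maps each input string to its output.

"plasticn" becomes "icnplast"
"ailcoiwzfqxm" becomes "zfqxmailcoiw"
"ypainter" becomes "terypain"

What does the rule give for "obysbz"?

The transformation: swap the front and back halves of the string, then move the first character to the end.
Starting from "obysbz": after the first operation, "sbzoby"; after the second, "bzobys".

bzobys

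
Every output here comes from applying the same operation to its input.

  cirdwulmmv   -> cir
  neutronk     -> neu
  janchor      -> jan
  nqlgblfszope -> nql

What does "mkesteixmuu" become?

mke

Each output is the input with this applied: keep only the first 3 characters.
Doing the same to "mkesteixmuu": "mke".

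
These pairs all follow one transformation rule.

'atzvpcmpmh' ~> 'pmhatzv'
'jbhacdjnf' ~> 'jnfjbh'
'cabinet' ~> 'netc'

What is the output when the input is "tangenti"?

Rule — move the last 3 characters to the front (rotate right by 3), then delete the last 3 characters.
So "tangenti" becomes "ntita".

ntita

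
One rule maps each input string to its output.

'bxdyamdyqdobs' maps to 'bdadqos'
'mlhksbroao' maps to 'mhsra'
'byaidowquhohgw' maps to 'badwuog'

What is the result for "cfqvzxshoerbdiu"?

In each case the input is transformed by: keep every other character starting from the first (positions 1st, 3rd, 5th, ...).
So "cfqvzxshoerbdiu" becomes "cqzsordu".

cqzsordu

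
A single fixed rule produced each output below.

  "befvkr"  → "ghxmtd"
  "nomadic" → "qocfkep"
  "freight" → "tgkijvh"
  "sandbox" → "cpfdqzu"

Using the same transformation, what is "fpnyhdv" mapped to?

rpajfxh

The rule is to shift every letter 2 places forward in the alphabet (wrapping around), then move the first character to the end.
For "fpnyhdv", step one produces "hrpajfx"; step two turns that into "rpajfxh".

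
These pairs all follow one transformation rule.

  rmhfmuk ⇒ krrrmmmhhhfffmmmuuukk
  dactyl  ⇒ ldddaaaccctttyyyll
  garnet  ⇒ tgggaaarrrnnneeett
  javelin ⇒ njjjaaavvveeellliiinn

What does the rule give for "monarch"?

hmmmooonnnaaarrrccchh

The pattern: repeat every character 3 times, then move the last character to the front.
Working it through for "monarch": intermediate "mmmooonnnaaarrrccchhh", final "hmmmooonnnaaarrrccchh".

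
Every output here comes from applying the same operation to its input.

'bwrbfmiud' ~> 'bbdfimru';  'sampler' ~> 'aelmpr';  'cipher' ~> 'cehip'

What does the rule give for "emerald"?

adeelm

In each case the input is transformed by: sort the characters into alphabetical order, then delete the last character.
"emerald" → "adeelmr" → "adeelm".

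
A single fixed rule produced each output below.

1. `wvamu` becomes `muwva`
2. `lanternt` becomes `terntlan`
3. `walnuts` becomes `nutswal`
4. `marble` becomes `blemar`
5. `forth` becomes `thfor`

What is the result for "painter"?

nterpai

Rule — move the first 3 characters to the end (rotate left by 3).
Applying that to "painter" gives "nterpai".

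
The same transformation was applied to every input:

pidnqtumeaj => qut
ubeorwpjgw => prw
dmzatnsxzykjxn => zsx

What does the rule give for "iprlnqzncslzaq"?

Each output is the input with this applied: take characters alternately from the front and the back (1st, last, 2nd, 2nd-last, ...), then keep only the last 3 characters.
For "iprlnqzncslzaq", step one produces "iqparzllnsqczn"; step two turns that into "czn".

czn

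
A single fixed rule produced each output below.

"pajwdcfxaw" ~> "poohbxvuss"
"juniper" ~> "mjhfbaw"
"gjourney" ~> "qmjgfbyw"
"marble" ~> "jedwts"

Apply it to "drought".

mljgzyv

The transformation: sort the characters into reverse alphabetical order, then shift every letter 8 places backward in the alphabet (wrapping around).
Applying both steps to "drought": "utrohgd", then "mljgzyv".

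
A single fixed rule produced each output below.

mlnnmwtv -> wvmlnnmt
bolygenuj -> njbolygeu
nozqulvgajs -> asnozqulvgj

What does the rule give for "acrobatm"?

In each case the input is transformed by: move the last 2 characters to the front (rotate right by 2), then swap the first and last characters.
Doing the same to "acrobatm": "amacrobt".

amacrobt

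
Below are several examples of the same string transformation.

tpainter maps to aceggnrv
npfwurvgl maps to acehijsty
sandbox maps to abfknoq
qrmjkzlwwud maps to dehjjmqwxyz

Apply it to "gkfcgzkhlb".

mopsttuxxy

The transformation: shift every letter 13 places forward in the alphabet (wrapping around) — i.e. ROT13, then sort the characters into alphabetical order.
On "gkfcgzkhlb": the first step gives "txsptmxuyo", and the second then gives "mopsttuxxy".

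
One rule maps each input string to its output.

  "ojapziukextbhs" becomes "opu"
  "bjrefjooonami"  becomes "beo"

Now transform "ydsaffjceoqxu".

The transformation: keep one character in every 3, starting at position 1 (positions 1st, 4th, 7th, ...), then keep only the first 3 characters.
Working it through for "ydsaffjceoqxu": intermediate "yajou", final "yaj".
(Check on "ojapziukextbhs": → "opuxh" → "opu" ✓)

yaj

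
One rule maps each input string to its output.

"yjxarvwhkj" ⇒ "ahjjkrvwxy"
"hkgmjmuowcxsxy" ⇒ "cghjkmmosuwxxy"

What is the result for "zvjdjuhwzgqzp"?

dghjjpquvwzzz

In each case the input is transformed by: sort the characters into alphabetical order.
Doing the same to "zvjdjuhwzgqzp": "dghjjpquvwzzz".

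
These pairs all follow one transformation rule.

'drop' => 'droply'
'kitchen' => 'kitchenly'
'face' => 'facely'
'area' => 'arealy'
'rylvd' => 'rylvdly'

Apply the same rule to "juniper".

Rule — append "ly".
For "juniper" the result is "juniperly".

juniperly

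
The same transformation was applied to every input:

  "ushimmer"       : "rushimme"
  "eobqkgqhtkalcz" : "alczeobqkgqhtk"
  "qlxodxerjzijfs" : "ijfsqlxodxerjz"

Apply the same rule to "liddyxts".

sliddyxt

The pattern: swap the front and back halves of the string, then move the first 3 characters to the end (rotate left by 3).
Starting from "liddyxts": after the first operation, "yxtslidd"; after the second, "sliddyxt".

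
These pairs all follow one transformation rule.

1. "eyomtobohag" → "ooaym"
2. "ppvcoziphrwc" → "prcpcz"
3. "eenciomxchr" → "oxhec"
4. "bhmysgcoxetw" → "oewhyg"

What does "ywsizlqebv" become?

Looking at the pairs, the operation is to keep every other character starting from the second (positions 2nd, 4th, 6th, ...), then move the last 3 characters to the front (rotate right by 3).
Starting from "ywsizlqebv": after the first operation, "wilev"; after the second, "levwi".
(Check on "eenciomxchr": → "ecoxh" → "oxhec" ✓)

levwi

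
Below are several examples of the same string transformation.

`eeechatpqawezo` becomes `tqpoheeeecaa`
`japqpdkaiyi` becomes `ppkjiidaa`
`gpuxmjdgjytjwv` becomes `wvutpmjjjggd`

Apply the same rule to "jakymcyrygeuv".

yvurmkjgeca

What's happening: sort the characters into reverse alphabetical order, then delete the first 2 characters.
"jakymcyrygeuv" → "yvurmkjgeca".
(Check on "japqpdkaiyi": → "yqppkjiidaa" → "ppkjiidaa" ✓)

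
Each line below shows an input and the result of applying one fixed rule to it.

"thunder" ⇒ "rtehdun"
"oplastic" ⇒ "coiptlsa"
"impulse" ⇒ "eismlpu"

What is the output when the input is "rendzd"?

drzedn

What's happening: reverse the string, then take characters alternately from the front and the back (1st, last, 2nd, 2nd-last, ...).
Working it through for "rendzd": intermediate "dzdner", final "drzedn".
(Check on "impulse": → "eslupmi" → "eismlpu" ✓)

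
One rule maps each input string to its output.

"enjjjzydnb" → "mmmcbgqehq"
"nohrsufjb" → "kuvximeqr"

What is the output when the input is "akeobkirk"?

hrenlundn

The pattern: shift every letter 3 places forward in the alphabet (wrapping around), then move the first 2 characters to the end (rotate left by 2).
Working it through for "akeobkirk": intermediate "dnhrenlun", final "hrenlundn".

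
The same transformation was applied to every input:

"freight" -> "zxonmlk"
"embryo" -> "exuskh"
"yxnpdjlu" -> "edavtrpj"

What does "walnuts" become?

cazytrg

Rule — sort the characters into reverse alphabetical order, then shift every letter 6 places forward in the alphabet (wrapping around).
On "walnuts": the first step gives "wutsnla", and the second then gives "cazytrg".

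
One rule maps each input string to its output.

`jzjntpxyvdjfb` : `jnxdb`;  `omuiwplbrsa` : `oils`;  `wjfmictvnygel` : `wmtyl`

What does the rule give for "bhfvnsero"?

The transformation: keep one character in every 3, starting at position 1 (positions 1st, 4th, 7th, ...).
Applying that to "bhfvnsero" gives "bve".

bve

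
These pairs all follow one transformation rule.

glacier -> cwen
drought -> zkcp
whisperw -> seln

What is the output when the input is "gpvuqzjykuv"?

crmfgr

Rule — shift every letter 4 places backward in the alphabet (wrapping around), then keep every other character starting from the first (positions 1st, 3rd, 5th, ...).
Starting from "gpvuqzjykuv": after the first operation, "clrqmvfugqr"; after the second, "crmfgr".
(Check on "glacier": → "chwyean" → "cwen" ✓)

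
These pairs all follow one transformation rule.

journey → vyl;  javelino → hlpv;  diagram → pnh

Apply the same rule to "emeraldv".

What's happening: shift every letter 7 places forward in the alphabet (wrapping around), then keep every other character starting from the second (positions 2nd, 4th, 6th, ...).
Applying both steps to "emeraldv": "ltlyhskc", then "tysc".

tysc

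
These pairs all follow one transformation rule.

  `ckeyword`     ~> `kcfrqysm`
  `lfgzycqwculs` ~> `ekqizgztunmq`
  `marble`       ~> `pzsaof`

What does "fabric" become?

The transformation: shift every letter 12 places backward in the alphabet (wrapping around), then swap the front and back halves of the string.
Working it through for "fabric": intermediate "topfwq", final "fwqtop".

fwqtop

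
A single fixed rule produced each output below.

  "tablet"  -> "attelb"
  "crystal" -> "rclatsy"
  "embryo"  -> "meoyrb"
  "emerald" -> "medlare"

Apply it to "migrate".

imetarg

The pattern: move the first 2 characters to the end (rotate left by 2), then reverse the string.
On "migrate" that produces "imetarg".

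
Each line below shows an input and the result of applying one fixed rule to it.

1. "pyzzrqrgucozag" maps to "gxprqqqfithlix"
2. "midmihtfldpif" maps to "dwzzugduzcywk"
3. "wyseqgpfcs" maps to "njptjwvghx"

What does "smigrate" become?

jvdkzrxi

Rule — shift every letter 9 places backward in the alphabet (wrapping around), then take characters alternately from the front and the back (1st, last, 2nd, 2nd-last, ...).
"smigrate" → "jdzxirkv" → "jvdkzrxi".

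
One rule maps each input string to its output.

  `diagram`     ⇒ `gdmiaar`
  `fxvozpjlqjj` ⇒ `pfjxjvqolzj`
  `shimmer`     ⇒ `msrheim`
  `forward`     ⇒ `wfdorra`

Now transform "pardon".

Each output is the input with this applied: take characters alternately from the front and the back (1st, last, 2nd, 2nd-last, ...), then move the last character to the front.
For "pardon", step one produces "pnaord"; step two turns that into "dpnaor".
(Check on "forward": → "fdorraw" → "wfdorra" ✓)

dpnaor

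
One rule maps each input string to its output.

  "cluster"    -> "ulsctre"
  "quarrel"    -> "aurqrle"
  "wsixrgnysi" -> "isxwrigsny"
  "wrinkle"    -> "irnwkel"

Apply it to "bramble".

armbbel

The rule is to move the first 2 characters to the end (rotate left by 2), then take characters alternately from the front and the back (1st, last, 2nd, 2nd-last, ...).
Doing the same to "bramble": "armbbel".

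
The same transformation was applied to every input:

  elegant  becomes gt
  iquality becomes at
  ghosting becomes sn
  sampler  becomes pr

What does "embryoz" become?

The pattern: move the first character to the end, then keep one character in every 3, starting at position 3 (positions 3rd, 6th, 9th, ...).
For "embryoz" the result is "rz".

rz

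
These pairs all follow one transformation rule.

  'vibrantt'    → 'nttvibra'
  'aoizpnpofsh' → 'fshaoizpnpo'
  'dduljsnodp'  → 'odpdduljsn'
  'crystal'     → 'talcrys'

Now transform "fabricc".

The transformation: move the last 3 characters to the front (rotate right by 3).
"fabricc" → "iccfabr".

iccfabr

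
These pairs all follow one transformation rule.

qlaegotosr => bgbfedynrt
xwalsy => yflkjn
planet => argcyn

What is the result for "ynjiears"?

rneflawv

The pattern: shift every letter 13 places forward in the alphabet (wrapping around) — i.e. ROT13, then swap the front and back halves of the string.
Working it through for "ynjiears": intermediate "lawvrnef", final "rneflawv".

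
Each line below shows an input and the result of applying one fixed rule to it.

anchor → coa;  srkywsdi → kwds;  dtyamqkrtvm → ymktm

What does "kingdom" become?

ndm

The pattern: move the first character to the end, then keep every other character starting from the second (positions 2nd, 4th, 6th, ...).
On "kingdom": the first step gives "ingdomk", and the second then gives "ndm".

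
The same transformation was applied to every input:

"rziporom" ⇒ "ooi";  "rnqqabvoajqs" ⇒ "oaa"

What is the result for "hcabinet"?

iea

The transformation: swap the front and back halves of the string, then keep only the vowels.
Working it through for "hcabinet": intermediate "inethcab", final "iea".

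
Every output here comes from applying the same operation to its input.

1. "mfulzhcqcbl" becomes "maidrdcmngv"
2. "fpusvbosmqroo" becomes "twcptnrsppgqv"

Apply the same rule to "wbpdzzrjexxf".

eaaskfyygxcq

Rule — shift every letter 1 place forward in the alphabet (wrapping around), then move the first 3 characters to the end (rotate left by 3).
Applying both steps to "wbpdzzrjexxf": "xcqeaaskfyyg", then "eaaskfyygxcq".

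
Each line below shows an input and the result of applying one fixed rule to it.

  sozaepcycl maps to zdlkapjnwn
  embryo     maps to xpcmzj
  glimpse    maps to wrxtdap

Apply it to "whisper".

The transformation: shift every letter 11 places forward in the alphabet (wrapping around), then swap each adjacent pair of characters (1↔2, 3↔4, ...).
Applying both steps to "whisper": "hstdapc", then "shdtpac".

shdtpac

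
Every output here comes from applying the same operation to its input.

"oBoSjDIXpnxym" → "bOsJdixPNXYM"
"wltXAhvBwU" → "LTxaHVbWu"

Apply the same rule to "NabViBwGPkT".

ABvIbWgpKt

Looking at the pairs, the operation is to delete the first character, then flip the case of every letter.
"NabViBwGPkT" → "abViBwGPkT" → "ABvIbWgpKt".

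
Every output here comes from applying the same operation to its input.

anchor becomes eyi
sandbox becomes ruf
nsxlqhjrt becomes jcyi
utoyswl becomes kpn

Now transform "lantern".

rki

Each output is the input with this applied: keep every other character starting from the second (positions 2nd, 4th, 6th, ...), then shift every letter 9 places backward in the alphabet (wrapping around).
For "lantern", step one produces "atr"; step two turns that into "rki".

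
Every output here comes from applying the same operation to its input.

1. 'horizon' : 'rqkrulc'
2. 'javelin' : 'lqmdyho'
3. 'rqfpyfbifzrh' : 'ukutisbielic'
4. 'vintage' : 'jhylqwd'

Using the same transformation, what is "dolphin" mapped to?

What's happening: move the last 2 characters to the front (rotate right by 2), then shift every letter 3 places forward in the alphabet (wrapping around).
For "dolphin", step one produces "indolph"; step two turns that into "lqgrosk".

lqgrosk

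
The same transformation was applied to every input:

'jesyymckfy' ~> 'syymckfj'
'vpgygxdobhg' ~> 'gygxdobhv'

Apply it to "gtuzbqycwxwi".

uzbqycwxwg

Rule — swap the first and last characters, then delete the first 2 characters.
On "gtuzbqycwxwi": the first step gives "ituzbqycwxwg", and the second then gives "uzbqycwxwg".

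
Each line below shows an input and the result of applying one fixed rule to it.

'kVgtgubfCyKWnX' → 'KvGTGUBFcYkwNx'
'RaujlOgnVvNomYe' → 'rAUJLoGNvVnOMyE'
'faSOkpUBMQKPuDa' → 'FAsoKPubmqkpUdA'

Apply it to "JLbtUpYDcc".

The transformation: flip the case of every letter.
"JLbtUpYDcc" → "jlBTuPydCC".

jlBTuPydCC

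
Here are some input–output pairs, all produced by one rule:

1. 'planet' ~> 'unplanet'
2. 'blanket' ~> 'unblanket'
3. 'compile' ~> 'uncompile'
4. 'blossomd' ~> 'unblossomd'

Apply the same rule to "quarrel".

Rule — prepend "un".
"quarrel" → "unquarrel".

unquarrel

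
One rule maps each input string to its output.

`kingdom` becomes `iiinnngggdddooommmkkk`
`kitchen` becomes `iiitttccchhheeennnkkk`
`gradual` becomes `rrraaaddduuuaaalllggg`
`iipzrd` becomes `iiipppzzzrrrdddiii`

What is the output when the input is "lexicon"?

Each output is the input with this applied: repeat every character 3 times, then move the first 3 characters to the end (rotate left by 3).
"lexicon" → "llleeexxxiiicccooonnn" → "eeexxxiiicccooonnnlll".

eeexxxiiicccooonnnlll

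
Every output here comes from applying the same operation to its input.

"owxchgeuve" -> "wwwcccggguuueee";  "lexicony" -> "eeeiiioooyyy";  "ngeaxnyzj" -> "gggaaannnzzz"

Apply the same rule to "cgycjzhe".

The rule is to keep every other character starting from the second (positions 2nd, 4th, 6th, ...), then repeat every character 3 times.
On "cgycjzhe": the first step gives "gcze", and the second then gives "gggccczzzeee".

gggccczzzeee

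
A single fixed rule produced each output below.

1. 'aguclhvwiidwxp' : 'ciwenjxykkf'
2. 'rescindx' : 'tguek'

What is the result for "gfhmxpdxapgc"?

Looking at the pairs, the operation is to delete the last 3 characters, then shift every letter 2 places forward in the alphabet (wrapping around).
Working it through for "gfhmxpdxapgc": intermediate "gfhmxpdxa", final "ihjozrfzc".

ihjozrfzc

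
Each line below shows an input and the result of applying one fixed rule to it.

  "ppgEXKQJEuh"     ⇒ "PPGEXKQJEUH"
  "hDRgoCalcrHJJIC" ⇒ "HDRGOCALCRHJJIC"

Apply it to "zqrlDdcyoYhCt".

Each output is the input with this applied: convert every letter to uppercase.
Applying that to "zqrlDdcyoYhCt" gives "ZQRLDDCYOYHCT".

ZQRLDDCYOYHCT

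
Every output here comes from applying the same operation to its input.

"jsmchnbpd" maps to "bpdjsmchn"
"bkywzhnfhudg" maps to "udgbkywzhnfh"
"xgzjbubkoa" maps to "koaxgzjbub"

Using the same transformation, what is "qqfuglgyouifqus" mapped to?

qusqqfuglgyouif

Each output is the input with this applied: move the last 3 characters to the front (rotate right by 3).
On "qqfuglgyouifqus" that produces "qusqqfuglgyouif".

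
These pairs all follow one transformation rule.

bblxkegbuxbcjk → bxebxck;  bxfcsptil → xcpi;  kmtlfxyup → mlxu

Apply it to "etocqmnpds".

Rule — keep every other character starting from the second (positions 2nd, 4th, 6th, ...).
Doing the same to "etocqmnpds": "tcmps".

tcmps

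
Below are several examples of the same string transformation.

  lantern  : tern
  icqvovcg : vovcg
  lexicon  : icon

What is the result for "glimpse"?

mpse

The transformation: delete the first 3 characters.
For "glimpse" the result is "mpse".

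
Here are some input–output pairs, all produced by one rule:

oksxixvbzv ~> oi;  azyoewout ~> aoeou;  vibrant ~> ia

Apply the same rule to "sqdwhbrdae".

ae

In each case the input is transformed by: keep only the vowels.
On "sqdwhbrdae" that produces "ae".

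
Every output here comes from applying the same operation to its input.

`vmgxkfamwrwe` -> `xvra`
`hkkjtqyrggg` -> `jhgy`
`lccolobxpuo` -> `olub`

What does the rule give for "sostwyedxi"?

The rule is to keep one character in every 3, starting at position 1 (positions 1st, 4th, 7th, ...), then swap each adjacent pair of characters (1↔2, 3↔4, ...).
Working it through for "sostwyedxi": intermediate "stei", final "tsie".

tsie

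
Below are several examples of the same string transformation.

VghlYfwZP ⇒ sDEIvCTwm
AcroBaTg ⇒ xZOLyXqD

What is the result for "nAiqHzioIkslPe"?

The pattern: flip the case of every letter, then shift every letter 3 places backward in the alphabet (wrapping around).
Working it through for "nAiqHzioIkslPe": intermediate "NaIQhZIOiKSLpE", final "KxFNeWFLfHPImB".

KxFNeWFLfHPImB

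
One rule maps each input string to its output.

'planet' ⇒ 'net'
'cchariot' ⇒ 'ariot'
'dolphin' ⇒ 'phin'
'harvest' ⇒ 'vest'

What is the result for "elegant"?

gant

Each output is the input with this applied: delete the first 3 characters.
So "elegant" becomes "gant".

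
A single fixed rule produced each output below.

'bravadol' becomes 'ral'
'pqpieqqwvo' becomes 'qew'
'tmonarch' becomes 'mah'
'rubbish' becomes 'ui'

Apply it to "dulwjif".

What's happening: keep one character in every 3, starting at position 2 (positions 2nd, 5th, 8th, ...).
"dulwjif" → "uj".

uj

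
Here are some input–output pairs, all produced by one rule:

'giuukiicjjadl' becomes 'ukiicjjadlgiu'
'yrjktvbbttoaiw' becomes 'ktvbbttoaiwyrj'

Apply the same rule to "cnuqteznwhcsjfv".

In each case the input is transformed by: move the first 3 characters to the end (rotate left by 3).
So "cnuqteznwhcsjfv" becomes "qteznwhcsjfvcnu".

qteznwhcsjfvcnu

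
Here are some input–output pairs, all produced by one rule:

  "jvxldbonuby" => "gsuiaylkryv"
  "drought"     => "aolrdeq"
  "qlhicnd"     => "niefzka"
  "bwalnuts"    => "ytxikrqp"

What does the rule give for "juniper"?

Rule — shift every letter 3 places backward in the alphabet (wrapping around).
On "juniper" that produces "grkfmbo".

grkfmbo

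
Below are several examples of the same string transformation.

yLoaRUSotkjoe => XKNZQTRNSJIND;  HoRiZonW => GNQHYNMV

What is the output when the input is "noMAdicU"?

What's happening: shift every letter 1 place backward in the alphabet (wrapping around), then convert every letter to uppercase.
"noMAdicU" → "mnLZchbT" → "MNLZCHBT".
(Check on "yLoaRUSotkjoe": → "xKnzQTRnsjind" → "XKNZQTRNSJIND" ✓)

MNLZCHBT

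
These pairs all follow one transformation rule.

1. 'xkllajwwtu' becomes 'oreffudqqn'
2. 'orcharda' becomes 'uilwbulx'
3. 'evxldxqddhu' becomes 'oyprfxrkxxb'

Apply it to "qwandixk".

The transformation: move the last character to the front, then shift every letter 6 places backward in the alphabet (wrapping around).
For "qwandixk" the result is "ekquhxcr".
(Check on "evxldxqddhu": → "uevxldxqddh" → "oyprfxrkxxb" ✓)

ekquhxcr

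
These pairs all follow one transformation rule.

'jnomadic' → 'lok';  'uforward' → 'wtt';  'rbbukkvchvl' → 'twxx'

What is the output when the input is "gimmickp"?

Looking at the pairs, the operation is to keep one character in every 3, starting at position 1 (positions 1st, 4th, 7th, ...), then shift every letter 2 places forward in the alphabet (wrapping around).
Starting from "gimmickp": after the first operation, "gmk"; after the second, "iom".

iom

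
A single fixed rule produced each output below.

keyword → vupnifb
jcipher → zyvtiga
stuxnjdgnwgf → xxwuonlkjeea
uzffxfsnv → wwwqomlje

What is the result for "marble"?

Looking at the pairs, the operation is to shift every letter 9 places backward in the alphabet (wrapping around), then sort the characters into reverse alphabetical order.
Working it through for "marble": intermediate "driscv", final "vsridc".

vsridc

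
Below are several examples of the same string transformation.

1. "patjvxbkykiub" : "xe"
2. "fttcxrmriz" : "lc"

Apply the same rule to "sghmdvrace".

Rule — shift every letter 3 places forward in the alphabet (wrapping around), then keep only the last 2 characters.
Working it through for "sghmdvrace": intermediate "vjkpgyudfh", final "fh".

fh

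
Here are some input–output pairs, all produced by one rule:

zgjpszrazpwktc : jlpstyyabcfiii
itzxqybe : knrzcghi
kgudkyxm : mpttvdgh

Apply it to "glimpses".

What's happening: sort the characters into alphabetical order, then shift every letter 9 places forward in the alphabet (wrapping around).
For "glimpses", step one produces "egilmpss"; step two turns that into "npruvybb".

npruvybb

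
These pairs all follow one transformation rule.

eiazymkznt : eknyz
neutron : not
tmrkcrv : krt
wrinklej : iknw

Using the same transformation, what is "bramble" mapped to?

The transformation: sort the characters into alphabetical order, then keep every other character starting from the second (positions 2nd, 4th, 6th, ...).
Working it through for "bramble": intermediate "abbelmr", final "bem".

bem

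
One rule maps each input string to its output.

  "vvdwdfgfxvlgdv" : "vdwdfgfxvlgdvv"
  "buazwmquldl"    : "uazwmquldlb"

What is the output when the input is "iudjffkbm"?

The rule is to move the first character to the end.
Doing the same to "iudjffkbm": "udjffkbmi".

udjffkbmi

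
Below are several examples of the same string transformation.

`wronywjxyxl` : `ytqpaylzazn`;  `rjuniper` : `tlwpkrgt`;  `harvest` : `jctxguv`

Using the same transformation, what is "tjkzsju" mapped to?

The rule is to shift every letter 2 places forward in the alphabet (wrapping around).
"tjkzsju" → "vlmbulw".

vlmbulw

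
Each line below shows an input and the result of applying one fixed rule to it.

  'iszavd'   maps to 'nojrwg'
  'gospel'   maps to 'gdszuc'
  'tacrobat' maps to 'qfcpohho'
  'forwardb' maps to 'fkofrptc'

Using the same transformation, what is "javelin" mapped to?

jszwbxo

Each output is the input with this applied: shift every letter 12 places backward in the alphabet (wrapping around), then move the first 2 characters to the end (rotate left by 2).
Applying both steps to "javelin": "xojszwb", then "jszwbxo".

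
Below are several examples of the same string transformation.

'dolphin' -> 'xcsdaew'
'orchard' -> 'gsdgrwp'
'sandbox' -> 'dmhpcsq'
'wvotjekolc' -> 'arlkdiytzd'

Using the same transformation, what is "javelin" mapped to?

xcypkta

The transformation: shift every letter 11 places backward in the alphabet (wrapping around), then move the last 2 characters to the front (rotate right by 2).
Applying both steps to "javelin": "ypktaxc", then "xcypkta".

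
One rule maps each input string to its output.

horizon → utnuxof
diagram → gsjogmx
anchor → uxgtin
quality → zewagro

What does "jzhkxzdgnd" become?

Each output is the input with this applied: move the last 2 characters to the front (rotate right by 2), then shift every letter 6 places forward in the alphabet (wrapping around).
"jzhkxzdgnd" → "ndjzhkxzdg" → "tjpfnqdfjm".

tjpfnqdfjm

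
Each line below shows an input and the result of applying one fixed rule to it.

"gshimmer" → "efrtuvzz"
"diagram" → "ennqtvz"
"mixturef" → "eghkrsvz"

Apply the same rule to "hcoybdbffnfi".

Looking at the pairs, the operation is to shift every letter 13 places forward in the alphabet (wrapping around) — i.e. ROT13, then sort the characters into alphabetical order.
Starting from "hcoybdbffnfi": after the first operation, "upbloqossasv"; after the second, "abloopqsssuv".

abloopqsssuv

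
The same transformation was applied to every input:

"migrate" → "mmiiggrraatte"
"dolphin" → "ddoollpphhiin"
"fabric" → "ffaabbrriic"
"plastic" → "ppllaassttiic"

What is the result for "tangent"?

Each output is the input with this applied: double every character, then delete the last character.
On "tangent": the first step gives "ttaannggeenntt", and the second then gives "ttaannggeennt".
(Check on "fabric": → "ffaabbrriicc" → "ffaabbrriic" ✓)

ttaannggeennt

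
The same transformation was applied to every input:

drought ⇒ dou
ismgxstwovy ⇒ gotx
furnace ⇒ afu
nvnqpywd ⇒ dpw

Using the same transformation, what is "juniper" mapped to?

enu

In each case the input is transformed by: sort the characters into alphabetical order, then keep one character in every 3, starting at position 1 (positions 1st, 4th, 7th, ...).
For "juniper" the result is "enu".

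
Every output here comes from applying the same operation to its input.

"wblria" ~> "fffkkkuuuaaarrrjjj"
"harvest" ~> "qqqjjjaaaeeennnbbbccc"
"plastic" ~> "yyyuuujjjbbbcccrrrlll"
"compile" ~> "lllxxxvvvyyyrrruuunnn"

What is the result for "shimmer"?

bbbqqqrrrvvvvvvnnnaaa

The pattern: shift every letter 9 places forward in the alphabet (wrapping around), then repeat every character 3 times.
So "shimmer" becomes "bbbqqqrrrvvvvvvnnnaaa".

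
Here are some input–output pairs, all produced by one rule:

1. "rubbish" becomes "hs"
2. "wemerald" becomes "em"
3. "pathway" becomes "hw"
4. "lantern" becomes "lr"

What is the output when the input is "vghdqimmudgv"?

giqv

Each output is the input with this applied: sort the characters into alphabetical order, then keep one character in every 3, starting at position 3 (positions 3rd, 6th, 9th, ...).
On "vghdqimmudgv": the first step gives "ddgghimmquvv", and the second then gives "giqv".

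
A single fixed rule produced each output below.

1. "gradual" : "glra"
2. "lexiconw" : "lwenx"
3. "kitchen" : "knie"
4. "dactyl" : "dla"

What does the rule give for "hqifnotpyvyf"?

Each output is the input with this applied: take characters alternately from the front and the back (1st, last, 2nd, 2nd-last, ...), then delete the last 3 characters.
Doing the same to "hqifnotpyvyf": "hfqyivfyn".

hfqyivfyn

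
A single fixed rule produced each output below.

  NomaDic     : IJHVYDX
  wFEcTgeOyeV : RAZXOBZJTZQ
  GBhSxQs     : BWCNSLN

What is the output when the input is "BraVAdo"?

WMVQVYJ

What's happening: shift every letter 5 places backward in the alphabet (wrapping around), then convert every letter to uppercase.
"BraVAdo" → "WMVQVYJ".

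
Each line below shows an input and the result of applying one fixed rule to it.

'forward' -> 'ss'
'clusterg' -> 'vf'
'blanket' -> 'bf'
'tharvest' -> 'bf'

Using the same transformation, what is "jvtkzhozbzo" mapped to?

uic

The rule is to keep one character in every 3, starting at position 3 (positions 3rd, 6th, 9th, ...), then shift every letter 1 place forward in the alphabet (wrapping around).
On "jvtkzhozbzo": the first step gives "thb", and the second then gives "uic".
(Check on "forward": → "rr" → "ss" ✓)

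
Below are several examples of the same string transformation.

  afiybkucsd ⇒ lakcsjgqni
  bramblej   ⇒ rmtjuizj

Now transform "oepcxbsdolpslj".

The pattern: reverse the string, then shift every letter 8 places forward in the alphabet (wrapping around).
For "oepcxbsdolpslj", step one produces "jlsplodsbxcpeo"; step two turns that into "rtaxtwlajfkxmw".

rtaxtwlajfkxmw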